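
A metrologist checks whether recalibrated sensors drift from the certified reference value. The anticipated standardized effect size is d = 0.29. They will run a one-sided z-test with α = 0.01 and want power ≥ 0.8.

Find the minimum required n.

n = 120

Set Φ(δ − 2.326) = 0.8; then δ − 2.326 = Φ⁻¹(0.8) = 0.842, giving δ = 3.168.
δ = d·√n ⇒ n = (δ/d)² = (3.168 / 0.29)² = 119.33.
Round up to the next whole unit.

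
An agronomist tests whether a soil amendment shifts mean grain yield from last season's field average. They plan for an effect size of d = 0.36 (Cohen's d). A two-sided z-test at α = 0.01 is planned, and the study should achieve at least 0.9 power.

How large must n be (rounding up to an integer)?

Set Φ(δ − 2.576) = 0.9; then δ − 2.576 = Φ⁻¹(0.9) = 1.282, giving δ = 3.857.
(Ignoring the negligible lower-tail rejection probability gives the usual closed-form inversion.)
δ = d·√n ⇒ n = (δ/d)² = (3.857 / 0.36)² = 114.81.
Round up to the next whole unit.

n = 115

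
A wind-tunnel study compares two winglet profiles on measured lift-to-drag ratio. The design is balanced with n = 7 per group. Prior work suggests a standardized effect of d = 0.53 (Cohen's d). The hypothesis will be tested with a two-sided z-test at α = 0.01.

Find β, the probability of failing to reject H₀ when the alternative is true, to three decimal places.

β ≈ 0.943

Noncentrality parameter: δ = d·√(n/2) = 0.53 × √(7/2) = 0.9915
Two-sided α = 0.01 → critical value z_{0.005} = 2.576.
Power = Φ(δ − 2.576) + Φ(−δ − 2.576) = Φ(-1.584) + Φ(-3.567) = 0.0566 + 0.0002 = 0.0567.
Type II error: β = 1 − power = 1 − 0.0567 = 0.9433.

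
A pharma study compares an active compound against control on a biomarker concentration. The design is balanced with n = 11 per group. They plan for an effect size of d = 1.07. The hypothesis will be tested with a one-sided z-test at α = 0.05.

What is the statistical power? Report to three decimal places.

Noncentrality parameter: δ = d·√(n/2) = 1.07 × √(11/2) = 2.5094
One-sided α = 0.05 → critical value z_{0.05} = 1.645.
Power = P(Z > 1.645 − δ) = Φ(0.865) = 0.8063.

Power ≈ 0.806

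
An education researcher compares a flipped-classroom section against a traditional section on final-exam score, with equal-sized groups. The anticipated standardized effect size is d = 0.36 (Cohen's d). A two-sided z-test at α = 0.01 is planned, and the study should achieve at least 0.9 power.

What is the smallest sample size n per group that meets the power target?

n = 230 per group

Set Φ(δ − 2.576) = 0.9; then δ − 2.576 = Φ⁻¹(0.9) = 1.282, giving δ = 3.857.
(Ignoring the negligible lower-tail rejection probability gives the usual closed-form inversion.)
δ = d·√(n/2) ⇒ n = 2(δ/d)² = 2 × (3.857 / 0.36)² = 229.62.
Round up to the next whole unit.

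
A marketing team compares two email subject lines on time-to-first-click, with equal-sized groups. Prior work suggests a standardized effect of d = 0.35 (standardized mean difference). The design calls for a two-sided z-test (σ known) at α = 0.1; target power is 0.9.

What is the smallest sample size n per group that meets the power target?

n = 140 per group

For power 0.9 need Φ(δ − z_{0.05}) = 0.9, so δ = z_{0.05} + z_{0.10} = 1.645 + 1.282 = 2.926.
(The Φ(−δ − z_{α/2}) term is vanishingly small for δ > 0 and is dropped in the standard sample-size formula.)
δ = d·√(n/2) ⇒ n = 2(δ/d)² = 2 × (2.926 / 0.35)² = 139.82.
Rounding up, n = 140 per group.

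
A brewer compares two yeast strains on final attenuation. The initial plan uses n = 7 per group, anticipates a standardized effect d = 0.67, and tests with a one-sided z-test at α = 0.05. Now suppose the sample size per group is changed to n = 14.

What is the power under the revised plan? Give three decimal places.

With n = 14 per group: δ = d·√(n/2) = 0.67 × √(14/2) = 1.7727. Critical value z_{0.05} = 1.645.
Revised power = Φ(δ − 1.645) = Φ(0.128) = 0.5508.

Power ≈ 0.551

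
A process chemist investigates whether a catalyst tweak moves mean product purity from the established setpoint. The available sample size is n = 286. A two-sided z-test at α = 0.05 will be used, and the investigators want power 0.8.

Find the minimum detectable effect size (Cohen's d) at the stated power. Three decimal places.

d ≈ 0.166

Need Φ(δ − 1.960) = 0.8, so δ = 1.960 + 0.842 = 2.802.
(Lower-tail contribution to power is negligible for δ > 0.)
δ = d·√n ⇒ d = δ/√n = 2.802/√286 = 0.1657.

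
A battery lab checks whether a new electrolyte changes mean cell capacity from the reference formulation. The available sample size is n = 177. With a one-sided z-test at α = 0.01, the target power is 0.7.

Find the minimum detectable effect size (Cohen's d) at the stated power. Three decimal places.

d ≈ 0.214

Need Φ(δ − 2.326) = 0.7, so δ = 2.326 + 0.524 = 2.851.
δ = d·√n ⇒ d = δ/√n = 2.851/√177 = 0.2143.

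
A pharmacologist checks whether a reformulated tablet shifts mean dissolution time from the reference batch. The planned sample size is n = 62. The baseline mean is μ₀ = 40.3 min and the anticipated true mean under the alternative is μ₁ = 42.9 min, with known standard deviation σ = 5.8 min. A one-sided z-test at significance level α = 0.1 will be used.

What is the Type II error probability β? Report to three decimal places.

β ≈ 0.012

Standardized effect: d = |μ₁ − μ₀| / σ = |42.9 − 40.3| / 5.8 = 0.4483
Noncentrality parameter: δ = d·√n = 0.4483 × √62 = 3.5297
One-sided α = 0.1 → critical value z_{0.1} = 1.282.
Power = P(Z > 1.282 − δ) = Φ(2.248) = 0.9877.
Type II error: β = 1 − power = 1 − 0.9877 = 0.0123.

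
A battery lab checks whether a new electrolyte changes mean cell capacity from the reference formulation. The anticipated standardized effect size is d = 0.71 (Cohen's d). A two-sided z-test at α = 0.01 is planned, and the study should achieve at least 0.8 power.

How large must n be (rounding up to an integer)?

n = 24

Set Φ(δ − 2.576) = 0.8; then δ − 2.576 = Φ⁻¹(0.8) = 0.842, giving δ = 3.417.
(The Φ(−δ − z_{α/2}) term is vanishingly small for δ > 0 and is dropped in the standard sample-size formula.)
δ = d·√n ⇒ n = (δ/d)² = (3.417 / 0.71)² = 23.17.
Round up to the next whole unit.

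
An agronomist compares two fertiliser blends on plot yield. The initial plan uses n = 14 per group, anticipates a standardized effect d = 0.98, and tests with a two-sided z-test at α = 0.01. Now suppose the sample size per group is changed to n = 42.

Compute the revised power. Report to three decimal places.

With n = 42 per group: δ = d·√(n/2) = 0.98 × √(42/2) = 4.4909. Critical value z_{0.005} = 2.576.
Revised power = Φ(δ − 2.576) + Φ(−δ − 2.576) = Φ(1.915) + Φ(-7.067) = 0.9723 + 0.0000 = 0.9723.

Power ≈ 0.972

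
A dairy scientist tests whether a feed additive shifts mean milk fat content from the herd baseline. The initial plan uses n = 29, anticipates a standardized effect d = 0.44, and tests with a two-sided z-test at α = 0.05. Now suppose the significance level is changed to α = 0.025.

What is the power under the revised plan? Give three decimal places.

Power ≈ 0.551

δ = d·√n = 0.44 × √29 = 2.3695 (unchanged). New critical value: z_{0.0125} = 2.241.
Revised power = Φ(δ − 2.241) + Φ(−δ − 2.241) = Φ(0.128) + Φ(-4.611) = 0.5510 + 0.0000 = 0.5510.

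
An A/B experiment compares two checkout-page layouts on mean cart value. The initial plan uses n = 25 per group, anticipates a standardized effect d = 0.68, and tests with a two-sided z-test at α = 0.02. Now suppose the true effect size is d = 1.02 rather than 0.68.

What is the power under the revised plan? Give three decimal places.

With d = 1.02: δ = d·√(n/2) = 1.02 × √(25/2) = 3.6062. Critical value z_{0.01} = 2.326.
Revised power = Φ(δ − 2.326) + Φ(−δ − 2.326) = Φ(1.280) + Φ(-5.933) = 0.8997 + 0.0000 = 0.8997.

Power ≈ 0.900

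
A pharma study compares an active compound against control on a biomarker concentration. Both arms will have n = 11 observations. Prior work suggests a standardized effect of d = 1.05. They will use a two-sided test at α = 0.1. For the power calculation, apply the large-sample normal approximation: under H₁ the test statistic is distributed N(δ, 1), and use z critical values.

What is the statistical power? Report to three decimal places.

Power ≈ 0.793

Noncentrality parameter: δ = d·√(n/2) = 1.05 × √(11/2) = 2.4625
Critical value for a two-sided test at α = 0.1: z_{α/2} = 1.645.
Power = Φ(δ − 1.645) + Φ(−δ − 1.645) = Φ(0.818) + Φ(-4.107) = 0.7932 + 0.0000 = 0.7932.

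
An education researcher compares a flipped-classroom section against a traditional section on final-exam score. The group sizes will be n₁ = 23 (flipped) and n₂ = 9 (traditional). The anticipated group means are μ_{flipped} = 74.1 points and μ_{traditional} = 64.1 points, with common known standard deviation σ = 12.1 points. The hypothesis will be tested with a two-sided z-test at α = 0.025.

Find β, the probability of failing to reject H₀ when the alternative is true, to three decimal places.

β ≈ 0.555

Standardized effect: d = |μ_{flipped} − μ_{traditional}| / σ = |74.1 − 64.1| / 12.1 = 0.8264
Noncentrality parameter: λ = d / √(1/n₁ + 1/n₂) = 0.8264 / √(1/23 + 1/9) = 2.1020
Two-sided α = 0.025 → critical value z_{0.0125} = 2.241.
Power = Φ(λ − 2.241) + Φ(−λ − 2.241) = Φ(-0.139) + Φ(-4.343) = 0.4446 + 0.0000 = 0.4446.
Type II error: β = 1 − power = 1 − 0.4446 = 0.5554.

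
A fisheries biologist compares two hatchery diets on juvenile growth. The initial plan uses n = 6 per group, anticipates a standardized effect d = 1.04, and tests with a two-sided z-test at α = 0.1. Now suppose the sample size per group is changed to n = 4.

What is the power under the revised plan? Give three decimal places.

Power ≈ 0.432

With n = 4 per group: δ = d·√(n/2) = 1.04 × √(4/2) = 1.4708. Critical value z_{0.05} = 1.645.
Revised power = Φ(δ − 1.645) + Φ(−δ − 1.645) = Φ(-0.174) + Φ(-3.116) = 0.4309 + 0.0009 = 0.4318.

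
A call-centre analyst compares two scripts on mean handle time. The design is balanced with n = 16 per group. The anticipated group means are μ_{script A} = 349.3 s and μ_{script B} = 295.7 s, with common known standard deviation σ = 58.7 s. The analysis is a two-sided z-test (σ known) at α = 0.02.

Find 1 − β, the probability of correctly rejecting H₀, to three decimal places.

Standardized effect: d = |μ_{script A} − μ_{script B}| / σ = |349.3 − 295.7| / 58.7 = 0.9131
Noncentrality parameter: δ = d·√(n/2) = 0.9131 × √(16/2) = 2.5827
Critical value for a two-sided test at α = 0.02: z_{α/2} = 2.326.
Power = Φ(δ − 2.326) + Φ(−δ − 2.326) = Φ(0.256) + Φ(-4.909) = 0.6012 + 0.0000 = 0.6012.

Power ≈ 0.601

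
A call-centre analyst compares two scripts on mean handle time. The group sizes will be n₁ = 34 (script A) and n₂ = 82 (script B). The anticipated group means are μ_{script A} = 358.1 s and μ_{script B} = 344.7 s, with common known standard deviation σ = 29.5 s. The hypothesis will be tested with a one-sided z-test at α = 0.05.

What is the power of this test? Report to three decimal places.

Power ≈ 0.720

Standardized effect: d = |μ_{script A} − μ_{script B}| / σ = |358.1 − 344.7| / 29.5 = 0.4542
Noncentrality parameter: δ = d / √(1/n₁ + 1/n₂) = 0.4542 / √(1/34 + 1/82) = 2.2269
Critical value for a one-sided test at α = 0.05: z_α = 1.645.
Power = Φ(δ − 1.645) = Φ(0.582) = 0.7197.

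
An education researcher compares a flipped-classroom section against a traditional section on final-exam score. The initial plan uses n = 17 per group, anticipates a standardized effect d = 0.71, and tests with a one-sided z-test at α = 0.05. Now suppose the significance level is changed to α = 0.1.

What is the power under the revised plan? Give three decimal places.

Power ≈ 0.785

δ = d·√(n/2) = 0.71 × √(17/2) = 2.0700 (unchanged). New critical value: z_{0.1} = 1.282.
Revised power = Φ(δ − 1.282) = Φ(0.788) = 0.7848.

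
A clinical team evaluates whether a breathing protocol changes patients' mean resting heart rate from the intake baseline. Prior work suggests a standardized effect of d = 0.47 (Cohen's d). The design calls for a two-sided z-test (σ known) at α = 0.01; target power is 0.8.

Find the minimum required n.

For power 0.8 need Φ(δ − z_{0.005}) = 0.8, so δ = z_{0.005} + z_{0.20} = 2.576 + 0.842 = 3.417.
(Ignoring the negligible lower-tail rejection probability gives the usual closed-form inversion.)
δ = d·√n ⇒ n = (δ/d)² = (3.417 / 0.47)² = 52.87.
Rounding up, n = 53.

n = 53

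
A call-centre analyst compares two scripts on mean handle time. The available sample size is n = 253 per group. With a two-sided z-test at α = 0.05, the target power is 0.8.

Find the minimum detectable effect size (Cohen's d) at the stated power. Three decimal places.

d ≈ 0.249

Required noncentrality: δ = z_{0.025} + z_{0.20} = 1.960 + 0.842 = 2.802.
(The second rejection-region term Φ(−δ − z_{α/2}) is negligible and dropped.)
δ = d·√(n/2) ⇒ d = δ/√(n/2) = 2.802/√(253/2) = 0.2491.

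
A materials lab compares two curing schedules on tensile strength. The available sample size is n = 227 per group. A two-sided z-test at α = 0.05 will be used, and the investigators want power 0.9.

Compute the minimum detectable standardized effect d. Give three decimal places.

Required noncentrality: δ = z_{0.025} + z_{0.10} = 1.960 + 1.282 = 3.242.
(The second rejection-region term Φ(−δ − z_{α/2}) is negligible and dropped.)
δ = d·√(n/2) ⇒ d = δ/√(n/2) = 3.242/√(227/2) = 0.3043.

d ≈ 0.304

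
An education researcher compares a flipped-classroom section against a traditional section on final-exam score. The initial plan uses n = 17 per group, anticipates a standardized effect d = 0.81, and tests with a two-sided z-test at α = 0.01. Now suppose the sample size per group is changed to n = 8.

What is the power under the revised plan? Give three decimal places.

Power ≈ 0.170

With n = 8 per group: δ = d·√(n/2) = 0.81 × √(8/2) = 1.6200. Critical value z_{0.005} = 2.576.
Revised power = Φ(δ − 2.576) + Φ(−δ − 2.576) = Φ(-0.956) + Φ(-4.196) = 0.1696 + 0.0000 = 0.1696.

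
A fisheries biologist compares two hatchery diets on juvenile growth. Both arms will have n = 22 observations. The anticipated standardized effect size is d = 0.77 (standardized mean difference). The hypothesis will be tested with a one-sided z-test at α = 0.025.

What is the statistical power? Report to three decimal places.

Noncentrality parameter: λ = d·√(n/2) = 0.77 × √(22/2) = 2.5538
Critical value for a one-sided test at α = 0.025: z_α = 1.960.
Power = Φ(λ − 1.960) = Φ(0.594) = 0.7237.

Power ≈ 0.724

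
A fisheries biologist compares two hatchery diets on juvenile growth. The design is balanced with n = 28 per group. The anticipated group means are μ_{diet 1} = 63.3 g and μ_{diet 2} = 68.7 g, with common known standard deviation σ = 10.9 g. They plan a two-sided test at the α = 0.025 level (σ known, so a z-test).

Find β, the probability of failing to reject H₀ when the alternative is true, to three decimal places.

Standardized effect: d = |μ_{diet 1} − μ_{diet 2}| / σ = |63.3 − 68.7| / 10.9 = 0.4954
Noncentrality parameter: δ = d·√(n/2) = 0.4954 × √(28/2) = 1.8537
Critical value for a two-sided test at α = 0.025: z_{α/2} = 2.241.
Power = Φ(δ − 2.241) + Φ(−δ − 2.241) = Φ(-0.388) + Φ(-4.095) = 0.3491 + 0.0000 = 0.3491.
Type II error: β = 1 − power = 1 − 0.3491 = 0.6509.

β ≈ 0.651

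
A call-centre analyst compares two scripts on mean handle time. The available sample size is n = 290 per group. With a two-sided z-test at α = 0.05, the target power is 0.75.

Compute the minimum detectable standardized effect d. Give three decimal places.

d ≈ 0.219

Need Φ(δ − 1.960) = 0.75, so δ = 1.960 + 0.674 = 2.634.
(Lower-tail contribution to power is negligible for δ > 0.)
δ = d·√(n/2) ⇒ d = δ/√(n/2) = 2.634/√(290/2) = 0.2188.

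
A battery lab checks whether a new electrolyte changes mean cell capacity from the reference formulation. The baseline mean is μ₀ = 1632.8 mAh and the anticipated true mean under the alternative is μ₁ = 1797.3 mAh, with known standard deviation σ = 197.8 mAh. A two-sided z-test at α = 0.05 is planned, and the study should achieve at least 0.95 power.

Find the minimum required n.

Standardized effect: d = |μ₁ − μ₀| / σ = |1797.3 − 1632.8| / 197.8 = 0.8316
For power 0.95 need Φ(δ − z_{0.025}) = 0.95, so δ = z_{0.025} + z_{0.05} = 1.960 + 1.645 = 3.605.
(Ignoring the negligible lower-tail rejection probability gives the usual closed-form inversion.)
δ = d·√n ⇒ n = (δ/d)² = (3.605 / 0.8316)² = 18.79.
Round up to the next whole unit.

n = 19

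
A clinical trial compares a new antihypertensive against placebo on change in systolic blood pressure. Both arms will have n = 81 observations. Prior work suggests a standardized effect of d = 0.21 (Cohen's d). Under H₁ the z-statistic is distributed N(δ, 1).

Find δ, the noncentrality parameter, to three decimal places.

δ ≈ 1.336

δ = d·√(n/2) = 0.21 × √(81/2) = 1.3364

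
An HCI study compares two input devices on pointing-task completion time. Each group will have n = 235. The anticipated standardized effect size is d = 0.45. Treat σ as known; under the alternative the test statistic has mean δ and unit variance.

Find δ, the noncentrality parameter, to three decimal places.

δ = d·√(n/2) = 0.45 × √(235/2) = 4.8779

δ ≈ 4.878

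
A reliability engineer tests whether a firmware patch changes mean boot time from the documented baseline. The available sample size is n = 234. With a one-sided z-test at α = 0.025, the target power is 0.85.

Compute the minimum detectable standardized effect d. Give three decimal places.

Required noncentrality: δ = z_{0.025} + z_{0.15} = 1.960 + 1.036 = 2.996.
δ = d·√n ⇒ d = δ/√n = 2.996/√234 = 0.1959.

d ≈ 0.196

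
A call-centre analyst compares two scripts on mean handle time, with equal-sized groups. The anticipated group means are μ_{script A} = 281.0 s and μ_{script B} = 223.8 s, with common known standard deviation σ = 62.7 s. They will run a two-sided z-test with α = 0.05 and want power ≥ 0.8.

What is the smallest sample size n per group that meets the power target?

Standardized effect: d = |μ_{script A} − μ_{script B}| / σ = |281.0 − 223.8| / 62.7 = 0.9123
For power 0.8 need Φ(δ − z_{0.025}) = 0.8, so δ = z_{0.025} + z_{0.20} = 1.960 + 0.842 = 2.802.
(Ignoring the negligible lower-tail rejection probability gives the usual closed-form inversion.)
δ = d·√(n/2) ⇒ n = 2(δ/d)² = 2 × (2.802 / 0.9123)² = 18.86.
Round up to the next whole unit.

n = 19 per group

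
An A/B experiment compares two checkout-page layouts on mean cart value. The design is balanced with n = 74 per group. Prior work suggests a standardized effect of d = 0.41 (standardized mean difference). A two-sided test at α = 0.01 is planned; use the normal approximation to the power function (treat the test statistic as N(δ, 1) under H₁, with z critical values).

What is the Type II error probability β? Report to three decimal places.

β ≈ 0.533

Noncentrality parameter: δ = d·√(n/2) = 0.41 × √(74/2) = 2.4939
Critical value for a two-sided test at α = 0.01: z_{α/2} = 2.576.
Power = Φ(δ − 2.576) + Φ(−δ − 2.576) = Φ(-0.082) + Φ(-5.070) = 0.4674 + 0.0000 = 0.4674.
Type II error: β = 1 − power = 1 − 0.4674 = 0.5326.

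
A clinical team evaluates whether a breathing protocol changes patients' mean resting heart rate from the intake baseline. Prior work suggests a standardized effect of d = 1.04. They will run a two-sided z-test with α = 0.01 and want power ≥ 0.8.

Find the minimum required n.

n = 11

For power 0.8 need Φ(δ − z_{0.005}) = 0.8, so δ = z_{0.005} + z_{0.20} = 2.576 + 0.842 = 3.417.
(Ignoring the negligible lower-tail rejection probability gives the usual closed-form inversion.)
δ = d·√n ⇒ n = (δ/d)² = (3.417 / 1.04)² = 10.80.
Rounding up, n = 11.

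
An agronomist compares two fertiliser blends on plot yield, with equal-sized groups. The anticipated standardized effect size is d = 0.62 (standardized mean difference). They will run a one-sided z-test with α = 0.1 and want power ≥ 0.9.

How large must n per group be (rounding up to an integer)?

n = 35 per group

Set Φ(δ − 1.282) = 0.9; then δ − 1.282 = Φ⁻¹(0.9) = 1.282, giving δ = 2.563.
δ = d·√(n/2) ⇒ n = 2(δ/d)² = 2 × (2.563 / 0.62)² = 34.18.
Round up to the next whole unit.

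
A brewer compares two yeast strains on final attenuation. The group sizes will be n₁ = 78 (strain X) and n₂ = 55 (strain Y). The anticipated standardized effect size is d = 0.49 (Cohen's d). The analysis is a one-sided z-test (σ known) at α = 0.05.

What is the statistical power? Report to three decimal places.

Power ≈ 0.872

Noncentrality parameter: δ = d / √(1/n₁ + 1/n₂) = 0.49 / √(1/78 + 1/55) = 2.7829
Critical value for a one-sided test at α = 0.05: z_α = 1.645.
Power = P(Z > 1.645 − δ) = Φ(1.138) = 0.8725.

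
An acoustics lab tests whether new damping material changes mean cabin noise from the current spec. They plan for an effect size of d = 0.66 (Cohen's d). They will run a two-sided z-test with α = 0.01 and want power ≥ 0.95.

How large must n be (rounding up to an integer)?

For power 0.95 need Φ(δ − z_{0.005}) = 0.95, so δ = z_{0.005} + z_{0.05} = 2.576 + 1.645 = 4.221.
(Ignoring the negligible lower-tail rejection probability gives the usual closed-form inversion.)
δ = d·√n ⇒ n = (δ/d)² = (4.221 / 0.66)² = 40.90.
Round up to the next whole unit.

n = 41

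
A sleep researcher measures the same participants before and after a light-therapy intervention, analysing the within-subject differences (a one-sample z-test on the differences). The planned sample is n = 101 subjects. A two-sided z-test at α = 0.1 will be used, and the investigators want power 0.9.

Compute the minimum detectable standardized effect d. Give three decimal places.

d ≈ 0.291

Required noncentrality: δ = z_{0.05} + z_{0.10} = 1.645 + 1.282 = 2.926.
(The second rejection-region term Φ(−δ − z_{α/2}) is negligible and dropped.)
δ = d·√n ⇒ d = δ/√n = 2.926/√101 = 0.2912.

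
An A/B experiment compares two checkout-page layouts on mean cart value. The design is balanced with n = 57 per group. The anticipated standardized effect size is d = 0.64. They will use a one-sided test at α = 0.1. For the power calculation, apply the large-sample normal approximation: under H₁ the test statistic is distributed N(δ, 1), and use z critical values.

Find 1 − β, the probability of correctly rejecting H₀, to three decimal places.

Noncentrality parameter: δ = d·√(n/2) = 0.64 × √(57/2) = 3.4167
One-sided α = 0.1 → critical value z_{0.1} = 1.282.
Power = P(Z > 1.282 − δ) = Φ(2.135) = 0.9836.

Power ≈ 0.984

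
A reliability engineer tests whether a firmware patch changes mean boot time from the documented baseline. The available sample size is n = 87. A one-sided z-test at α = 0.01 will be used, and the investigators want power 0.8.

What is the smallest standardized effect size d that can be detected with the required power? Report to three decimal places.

d ≈ 0.340

Required noncentrality: δ = z_{0.01} + z_{0.20} = 2.326 + 0.842 = 3.168.
δ = d·√n ⇒ d = δ/√n = 3.168/√87 = 0.3396.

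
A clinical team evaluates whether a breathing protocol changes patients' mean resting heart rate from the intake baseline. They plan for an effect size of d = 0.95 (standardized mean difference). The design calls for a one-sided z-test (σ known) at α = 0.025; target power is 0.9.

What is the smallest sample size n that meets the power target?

Set Φ(δ − 1.960) = 0.9; then δ − 1.960 = Φ⁻¹(0.9) = 1.282, giving δ = 3.242.
δ = d·√n ⇒ n = (δ/d)² = (3.242 / 0.95)² = 11.64.
Rounding up, n = 12.

n = 12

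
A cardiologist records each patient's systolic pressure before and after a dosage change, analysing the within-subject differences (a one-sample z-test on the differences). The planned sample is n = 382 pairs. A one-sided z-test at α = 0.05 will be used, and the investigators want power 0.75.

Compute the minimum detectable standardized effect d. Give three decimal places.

d ≈ 0.119

Need Φ(δ − 1.645) = 0.75, so δ = 1.645 + 0.674 = 2.319.
δ = d·√n ⇒ d = δ/√n = 2.319/√382 = 0.1187.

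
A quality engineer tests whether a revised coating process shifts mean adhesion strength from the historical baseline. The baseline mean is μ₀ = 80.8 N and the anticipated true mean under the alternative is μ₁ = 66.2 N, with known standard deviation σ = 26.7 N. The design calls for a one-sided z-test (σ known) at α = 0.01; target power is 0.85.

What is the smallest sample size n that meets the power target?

n = 38

Standardized effect: d = |μ₁ − μ₀| / σ = |66.2 − 80.8| / 26.7 = 0.5468
For power 0.85 need Φ(δ − z_{0.01}) = 0.85, so δ = z_{0.01} + z_{0.15} = 2.326 + 1.036 = 3.363.
δ = d·√n ⇒ n = (δ/d)² = (3.363 / 0.5468)² = 37.82.
Round up to the next whole unit.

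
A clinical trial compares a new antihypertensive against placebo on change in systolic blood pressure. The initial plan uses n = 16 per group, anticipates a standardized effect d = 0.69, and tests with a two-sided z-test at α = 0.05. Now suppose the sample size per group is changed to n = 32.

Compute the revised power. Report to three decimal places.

With n = 32 per group: δ = d·√(n/2) = 0.69 × √(32/2) = 2.7600. Critical value z_{0.025} = 1.960.
Revised power = Φ(δ − 1.960) + Φ(−δ − 1.960) = Φ(0.800) + Φ(-4.720) = 0.7882 + 0.0000 = 0.7882.

Power ≈ 0.788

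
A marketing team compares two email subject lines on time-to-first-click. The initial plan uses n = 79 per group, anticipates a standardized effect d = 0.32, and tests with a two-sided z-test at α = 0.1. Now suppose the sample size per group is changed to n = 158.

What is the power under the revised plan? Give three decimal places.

Power ≈ 0.885

With n = 158 per group: δ = d·√(n/2) = 0.32 × √(158/2) = 2.8442. Critical value z_{0.05} = 1.645.
Revised power = Φ(δ − 1.645) + Φ(−δ − 1.645) = Φ(1.199) + Φ(-4.489) = 0.8848 + 0.0000 = 0.8848.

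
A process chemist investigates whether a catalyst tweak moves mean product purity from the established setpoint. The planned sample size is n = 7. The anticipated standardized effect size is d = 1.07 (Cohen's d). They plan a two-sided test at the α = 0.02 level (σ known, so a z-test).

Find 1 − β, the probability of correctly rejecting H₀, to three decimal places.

Power ≈ 0.693

Noncentrality parameter: δ = d·√n = 1.07 × √7 = 2.8310
Critical value for a two-sided test at α = 0.02: z_{α/2} = 2.326.
Power = Φ(δ − 2.326) + Φ(−δ − 2.326) = Φ(0.505) + Φ(-5.157) = 0.6931 + 0.0000 = 0.6931.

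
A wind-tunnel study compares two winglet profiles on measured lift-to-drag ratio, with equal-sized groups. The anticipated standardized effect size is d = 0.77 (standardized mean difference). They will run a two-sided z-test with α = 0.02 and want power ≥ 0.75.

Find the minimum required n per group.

Set Φ(δ − 2.326) = 0.75; then δ − 2.326 = Φ⁻¹(0.75) = 0.674, giving δ = 3.001.
(Ignoring the negligible lower-tail rejection probability gives the usual closed-form inversion.)
δ = d·√(n/2) ⇒ n = 2(δ/d)² = 2 × (3.001 / 0.77)² = 30.38.
Rounding up, n = 31 per group.

n = 31 per group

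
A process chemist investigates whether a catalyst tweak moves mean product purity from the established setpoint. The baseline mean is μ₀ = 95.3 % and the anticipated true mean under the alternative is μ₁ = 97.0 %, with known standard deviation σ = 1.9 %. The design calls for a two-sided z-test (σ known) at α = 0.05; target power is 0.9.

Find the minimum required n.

Standardized effect: d = |μ₁ − μ₀| / σ = |97.0 − 95.3| / 1.9 = 0.8947
For power 0.9 need Φ(δ − z_{0.025}) = 0.9, so δ = z_{0.025} + z_{0.10} = 1.960 + 1.282 = 3.242.
(For δ > 0 the lower-tail rejection region contributes negligibly to power, so the one-term inversion is standard.)
δ = d·√n ⇒ n = (δ/d)² = (3.242 / 0.8947)² = 13.13.
Rounding up, n = 14.

n = 14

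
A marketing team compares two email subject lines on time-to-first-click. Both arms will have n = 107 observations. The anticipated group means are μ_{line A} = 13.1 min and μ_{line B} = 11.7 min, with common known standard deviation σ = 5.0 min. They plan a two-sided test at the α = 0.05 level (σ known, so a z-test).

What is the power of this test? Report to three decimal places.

Power ≈ 0.535

Standardized effect: d = |μ_{line A} − μ_{line B}| / σ = |13.1 − 11.7| / 5.0 = 0.2800
Noncentrality parameter: δ = d·√(n/2) = 0.2800 × √(107/2) = 2.0480
Critical value for a two-sided test at α = 0.05: z_{α/2} = 1.960.
Power = Φ(δ − 1.960) + Φ(−δ − 1.960) = Φ(0.088) + Φ(-4.008) = 0.5351 + 0.0000 = 0.5351.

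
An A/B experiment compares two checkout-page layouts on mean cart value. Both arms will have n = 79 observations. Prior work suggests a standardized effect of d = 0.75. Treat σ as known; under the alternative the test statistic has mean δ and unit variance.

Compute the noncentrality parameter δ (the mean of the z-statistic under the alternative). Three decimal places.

δ ≈ 4.714

The noncentrality parameter scales effect size by the design's sample-size factor: δ = d·√(n/2) = 0.75 × √(79/2) = 4.7137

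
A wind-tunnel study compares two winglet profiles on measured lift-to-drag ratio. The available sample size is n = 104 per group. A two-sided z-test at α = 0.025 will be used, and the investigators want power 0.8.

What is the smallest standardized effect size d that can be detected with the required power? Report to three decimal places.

d ≈ 0.428

Required noncentrality: δ = z_{0.0125} + z_{0.20} = 2.241 + 0.842 = 3.083.
(The second rejection-region term Φ(−δ − z_{α/2}) is negligible and dropped.)
δ = d·√(n/2) ⇒ d = δ/√(n/2) = 3.083/√(104/2) = 0.4275.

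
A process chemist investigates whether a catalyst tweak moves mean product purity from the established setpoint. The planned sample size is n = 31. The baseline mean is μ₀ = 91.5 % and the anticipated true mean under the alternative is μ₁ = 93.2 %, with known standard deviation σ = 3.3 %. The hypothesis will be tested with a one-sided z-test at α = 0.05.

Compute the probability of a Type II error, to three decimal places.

β ≈ 0.111

Standardized effect: d = |μ₁ − μ₀| / σ = |93.2 − 91.5| / 3.3 = 0.5152
Noncentrality parameter: δ = d·√n = 0.5152 × √31 = 2.8682
Critical value for a one-sided test at α = 0.05: z_α = 1.645.
Power = P(Z > 1.645 − δ) = Φ(1.223) = 0.8894.
Type II error: β = 1 − power = 1 − 0.8894 = 0.1106.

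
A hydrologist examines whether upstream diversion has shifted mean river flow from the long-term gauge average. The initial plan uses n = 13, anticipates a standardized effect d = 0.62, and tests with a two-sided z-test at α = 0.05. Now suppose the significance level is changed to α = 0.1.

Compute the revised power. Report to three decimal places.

δ = d·√n = 0.62 × √13 = 2.2354 (unchanged). New critical value: z_{0.05} = 1.645.
Revised power = Φ(δ − 1.645) + Φ(−δ − 1.645) = Φ(0.591) + Φ(-3.880) = 0.7226 + 0.0001 = 0.7227.

Power ≈ 0.723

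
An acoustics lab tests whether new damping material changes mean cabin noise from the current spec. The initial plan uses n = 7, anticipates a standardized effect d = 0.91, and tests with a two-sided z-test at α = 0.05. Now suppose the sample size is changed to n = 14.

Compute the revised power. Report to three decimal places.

With n = 14: δ = d·√n = 0.91 × √14 = 3.4049. Critical value z_{0.025} = 1.960.
Revised power = Φ(δ − 1.960) + Φ(−δ − 1.960) = Φ(1.445) + Φ(-5.365) = 0.9258 + 0.0000 = 0.9258.

Power ≈ 0.926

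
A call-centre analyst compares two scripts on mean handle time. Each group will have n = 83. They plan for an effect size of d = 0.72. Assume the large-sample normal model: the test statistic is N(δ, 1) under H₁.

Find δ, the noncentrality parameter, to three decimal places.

δ ≈ 4.638

δ = d·√(n/2) = 0.72 × √(83/2) = 4.6383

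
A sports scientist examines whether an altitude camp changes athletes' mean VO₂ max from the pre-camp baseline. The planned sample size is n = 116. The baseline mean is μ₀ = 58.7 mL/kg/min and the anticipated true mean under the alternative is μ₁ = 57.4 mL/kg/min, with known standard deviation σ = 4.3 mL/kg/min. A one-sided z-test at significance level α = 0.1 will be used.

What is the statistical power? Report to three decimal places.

Standardized effect: d = |μ₁ − μ₀| / σ = |57.4 − 58.7| / 4.3 = 0.3023
Noncentrality parameter: δ = d·√n = 0.3023 × √116 = 3.2561
One-sided α = 0.1 → critical value z_{0.1} = 1.282.
Power = P(Z > 1.282 − δ) = Φ(1.975) = 0.9758.

Power ≈ 0.976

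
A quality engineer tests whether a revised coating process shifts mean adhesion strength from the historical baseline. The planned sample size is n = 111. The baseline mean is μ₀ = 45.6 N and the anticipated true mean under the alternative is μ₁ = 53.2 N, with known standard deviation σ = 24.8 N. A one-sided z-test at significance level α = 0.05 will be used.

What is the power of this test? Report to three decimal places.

Power ≈ 0.943

Standardized effect: d = |μ₁ − μ₀| / σ = |53.2 − 45.6| / 24.8 = 0.3065
Noncentrality parameter: δ = d·√n = 0.3065 × √111 = 3.2287
One-sided α = 0.05 → critical value z_{0.05} = 1.645.
Power = Φ(δ − 1.645) = Φ(1.584) = 0.9434.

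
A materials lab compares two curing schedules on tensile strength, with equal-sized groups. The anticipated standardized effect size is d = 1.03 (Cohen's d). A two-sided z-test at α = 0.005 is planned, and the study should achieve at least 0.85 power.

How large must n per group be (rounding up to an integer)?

Set Φ(δ − 2.807) = 0.85; then δ − 2.807 = Φ⁻¹(0.85) = 1.036, giving δ = 3.843.
(The Φ(−δ − z_{α/2}) term is vanishingly small for δ > 0 and is dropped in the standard sample-size formula.)
δ = d·√(n/2) ⇒ n = 2(δ/d)² = 2 × (3.843 / 1.03)² = 27.85.
Rounding up, n = 28 per group.

n = 28 per group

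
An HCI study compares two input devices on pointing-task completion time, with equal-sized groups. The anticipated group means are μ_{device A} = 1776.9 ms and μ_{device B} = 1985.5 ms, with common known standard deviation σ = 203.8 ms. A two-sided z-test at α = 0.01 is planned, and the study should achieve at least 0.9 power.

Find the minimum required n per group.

Standardized effect: d = |μ_{device A} − μ_{device B}| / σ = |1776.9 − 1985.5| / 203.8 = 1.0236
For power 0.9 need Φ(δ − z_{0.005}) = 0.9, so δ = z_{0.005} + z_{0.10} = 2.576 + 1.282 = 3.857.
(The Φ(−δ − z_{α/2}) term is vanishingly small for δ > 0 and is dropped in the standard sample-size formula.)
δ = d·√(n/2) ⇒ n = 2(δ/d)² = 2 × (3.857 / 1.0236)² = 28.40.
Rounding up, n = 29 per group.

n = 29 per group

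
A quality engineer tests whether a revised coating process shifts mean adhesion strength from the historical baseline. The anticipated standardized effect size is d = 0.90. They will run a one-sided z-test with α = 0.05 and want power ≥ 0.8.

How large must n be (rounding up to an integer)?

For power 0.8 need Φ(δ − z_{0.05}) = 0.8, so δ = z_{0.05} + z_{0.20} = 1.645 + 0.842 = 2.486.
δ = d·√n ⇒ n = (δ/d)² = (2.486 / 0.90)² = 7.63.
Rounding up, n = 8.

n = 8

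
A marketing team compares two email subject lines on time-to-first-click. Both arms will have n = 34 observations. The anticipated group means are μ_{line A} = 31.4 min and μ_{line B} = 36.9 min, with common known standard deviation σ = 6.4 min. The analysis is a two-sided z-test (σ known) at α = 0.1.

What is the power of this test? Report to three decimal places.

Power ≈ 0.971

Standardized effect: d = |μ_{line A} − μ_{line B}| / σ = |31.4 − 36.9| / 6.4 = 0.8594
Noncentrality parameter: δ = d·√(n/2) = 0.8594 × √(34/2) = 3.5433
Two-sided α = 0.1 → critical value z_{0.05} = 1.645.
Power = Φ(δ − 1.645) + Φ(−δ − 1.645) = Φ(1.898) + Φ(-5.188) = 0.9712 + 0.0000 = 0.9712.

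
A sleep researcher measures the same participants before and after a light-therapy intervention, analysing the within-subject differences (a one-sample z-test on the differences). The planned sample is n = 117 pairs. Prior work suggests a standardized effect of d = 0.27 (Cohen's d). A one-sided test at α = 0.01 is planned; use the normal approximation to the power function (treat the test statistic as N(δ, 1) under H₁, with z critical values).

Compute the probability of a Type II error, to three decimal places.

β ≈ 0.276

Noncentrality parameter: δ = d·√n = 0.27 × √117 = 2.9205
One-sided α = 0.01 → critical value z_{0.01} = 2.326.
Power = Φ(δ − 2.326) = Φ(0.594) = 0.7238.
Type II error: β = 1 − power = 1 − 0.7238 = 0.2762.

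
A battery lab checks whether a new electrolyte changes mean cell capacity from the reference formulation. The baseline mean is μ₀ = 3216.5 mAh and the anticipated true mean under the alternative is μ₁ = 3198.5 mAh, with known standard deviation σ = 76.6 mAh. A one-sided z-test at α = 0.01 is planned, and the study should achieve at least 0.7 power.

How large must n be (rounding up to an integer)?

Standardized effect: d = |μ₁ − μ₀| / σ = |3198.5 − 3216.5| / 76.6 = 0.2350
Set Φ(δ − 2.326) = 0.7; then δ − 2.326 = Φ⁻¹(0.7) = 0.524, giving δ = 2.851.
δ = d·√n ⇒ n = (δ/d)² = (2.851 / 0.2350)² = 147.17.
Rounding up, n = 148.

n = 148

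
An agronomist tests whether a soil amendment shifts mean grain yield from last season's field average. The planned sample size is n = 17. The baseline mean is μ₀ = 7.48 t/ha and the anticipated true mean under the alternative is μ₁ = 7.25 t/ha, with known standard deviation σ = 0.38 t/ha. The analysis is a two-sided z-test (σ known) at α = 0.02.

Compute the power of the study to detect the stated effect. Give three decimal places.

Standardized effect: d = |μ₁ − μ₀| / σ = |7.25 − 7.48| / 0.38 = 0.6053
Noncentrality parameter: δ = d·√n = 0.6053 × √17 = 2.4956
Two-sided α = 0.02 → critical value z_{0.01} = 2.326.
Power = Φ(δ − 2.326) + Φ(−δ − 2.326) = Φ(0.169) + Φ(-4.822) = 0.5672 + 0.0000 = 0.5672.

Power ≈ 0.567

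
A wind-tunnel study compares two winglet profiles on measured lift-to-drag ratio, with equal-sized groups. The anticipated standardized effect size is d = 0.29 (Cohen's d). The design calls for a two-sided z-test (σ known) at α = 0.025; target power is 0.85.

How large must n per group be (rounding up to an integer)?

n = 256 per group

Set Φ(δ − 2.241) = 0.85; then δ − 2.241 = Φ⁻¹(0.85) = 1.036, giving δ = 3.278.
(Ignoring the negligible lower-tail rejection probability gives the usual closed-form inversion.)
δ = d·√(n/2) ⇒ n = 2(δ/d)² = 2 × (3.278 / 0.29)² = 255.51.
Round up to the next whole unit.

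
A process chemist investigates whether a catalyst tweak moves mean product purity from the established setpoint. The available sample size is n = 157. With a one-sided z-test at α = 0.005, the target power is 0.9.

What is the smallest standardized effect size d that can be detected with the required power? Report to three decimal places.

d ≈ 0.308

Required noncentrality: δ = z_{0.005} + z_{0.10} = 2.576 + 1.282 = 3.857.
δ = d·√n ⇒ d = δ/√n = 3.857/√157 = 0.3079.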